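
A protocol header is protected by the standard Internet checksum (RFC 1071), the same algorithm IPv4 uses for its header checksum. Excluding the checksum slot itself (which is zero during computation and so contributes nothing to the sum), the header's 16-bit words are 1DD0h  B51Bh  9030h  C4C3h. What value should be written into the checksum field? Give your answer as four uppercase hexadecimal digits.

D81F

One's-complement addition (fold any carry out of bit 15 back into bit 0):
  0x1DD0 + 0xB51B = 0x0D2EB
  0xD2EB + 0x9030 = 0x1631B → wrap carry → 0x631C
  0x631C + 0xC4C3 = 0x127DF → wrap carry → 0x27E0
One's-complement sum = 0x27E0.
Checksum = ~0x27E0 & 0xFFFF = 0xD81F.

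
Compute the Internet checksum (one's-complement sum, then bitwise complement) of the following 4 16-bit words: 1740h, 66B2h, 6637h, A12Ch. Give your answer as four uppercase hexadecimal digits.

One's-complement addition (fold any carry out of bit 15 back into bit 0):
  0x1740 + 0x66B2 = 0x07DF2
  0x7DF2 + 0x6637 = 0x0E429
  0xE429 + 0xA12C = 0x18555 → wrap carry → 0x8556
One's-complement sum = 0x8556.
Checksum = ~0x8556 & 0xFFFF = 0x7AA9.

7AA9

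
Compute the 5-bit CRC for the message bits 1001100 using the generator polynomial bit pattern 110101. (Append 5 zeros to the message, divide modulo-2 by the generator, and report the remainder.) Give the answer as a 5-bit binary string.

Append 5 zeros: 100110000000. Divide by 110101 (XOR where the leading bit is 1):
  pos 0: 100110 XOR 110101 = 010011
  pos 1: 100110 XOR 110101 = 010011
  pos 2: 100110 XOR 110101 = 010011
  pos 3: 100110 XOR 110101 = 010011
  pos 4: 100110 XOR 110101 = 010011
  pos 5: 100110 XOR 110101 = 010011
  pos 6: 100110 XOR 110101 = 010011
Remainder (last 5 bits) = 10011. This is the CRC / FCS.

10011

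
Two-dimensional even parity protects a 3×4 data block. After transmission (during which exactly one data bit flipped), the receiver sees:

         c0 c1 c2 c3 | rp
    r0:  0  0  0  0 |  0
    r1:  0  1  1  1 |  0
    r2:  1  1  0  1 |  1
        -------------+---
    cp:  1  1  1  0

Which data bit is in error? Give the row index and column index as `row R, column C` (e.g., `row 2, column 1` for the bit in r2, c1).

row 1, column 1

Recompute each row's even parity and compare to rp:
  r0: data parity 0, sent rp 0 → ok
  r1: data parity 1, sent rp 0 → mismatch
  r2: data parity 1, sent rp 1 → ok
Recompute each column's even parity and compare to cp:
  c0: data parity 1, sent cp 1 → ok
  c1: data parity 0, sent cp 1 → mismatch
  c2: data parity 1, sent cp 1 → ok
  c3: data parity 0, sent cp 0 → ok
Exactly one row (r1) and one column (c1) fail → the flipped bit is at their intersection.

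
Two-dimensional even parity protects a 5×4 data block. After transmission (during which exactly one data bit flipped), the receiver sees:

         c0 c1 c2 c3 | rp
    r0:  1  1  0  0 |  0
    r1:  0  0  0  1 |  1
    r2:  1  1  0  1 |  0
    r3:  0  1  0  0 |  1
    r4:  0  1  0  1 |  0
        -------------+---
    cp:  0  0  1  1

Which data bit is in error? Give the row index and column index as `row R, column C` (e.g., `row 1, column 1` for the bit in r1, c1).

row 2, column 2

Recompute each row's even parity and compare to rp:
  r0: data parity 0, sent rp 0 → ok
  r1: data parity 1, sent rp 1 → ok
  r2: data parity 1, sent rp 0 → mismatch
  r3: data parity 1, sent rp 1 → ok
  r4: data parity 0, sent rp 0 → ok
Recompute each column's even parity and compare to cp:
  c0: data parity 0, sent cp 0 → ok
  c1: data parity 0, sent cp 0 → ok
  c2: data parity 0, sent cp 1 → mismatch
  c3: data parity 1, sent cp 1 → ok
Exactly one row (r2) and one column (c2) fail → the flipped bit is at their intersection.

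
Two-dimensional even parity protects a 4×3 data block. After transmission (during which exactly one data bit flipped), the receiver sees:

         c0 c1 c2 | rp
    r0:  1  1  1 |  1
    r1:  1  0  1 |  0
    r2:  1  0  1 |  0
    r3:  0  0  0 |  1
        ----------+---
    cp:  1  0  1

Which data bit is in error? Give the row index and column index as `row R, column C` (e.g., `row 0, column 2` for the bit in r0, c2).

Recompute each row's even parity and compare to rp:
  r0: data parity 1, sent rp 1 → ok
  r1: data parity 0, sent rp 0 → ok
  r2: data parity 0, sent rp 0 → ok
  r3: data parity 0, sent rp 1 → mismatch
Recompute each column's even parity and compare to cp:
  c0: data parity 1, sent cp 1 → ok
  c1: data parity 1, sent cp 0 → mismatch
  c2: data parity 1, sent cp 1 → ok
Exactly one row (r3) and one column (c1) fail → the flipped bit is at their intersection.

row 3, column 1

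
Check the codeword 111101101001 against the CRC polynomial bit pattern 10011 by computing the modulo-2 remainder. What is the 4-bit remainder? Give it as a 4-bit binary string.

Modulo-2 division of 111101101001 by 10011:
  pos 0: 11110 XOR 10011 = 01101
  pos 1: 11011 XOR 10011 = 01000
  pos 2: 10001 XOR 10011 = 00010
  pos 5: 10010 XOR 10011 = 00001
Remainder = 0101 (nonzero — an error is detected).

0101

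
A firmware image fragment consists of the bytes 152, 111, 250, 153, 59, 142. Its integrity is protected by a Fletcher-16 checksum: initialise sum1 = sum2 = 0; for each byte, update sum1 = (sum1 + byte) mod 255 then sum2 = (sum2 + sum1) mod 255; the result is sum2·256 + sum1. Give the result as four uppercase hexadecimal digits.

7E66

Running sums (mod 255):
  after byte 0 (152): sum1=152, sum2=152
  after byte 1 (111): sum1=8, sum2=160
  after byte 2 (250): sum1=3, sum2=163
  after byte 3 (153): sum1=156, sum2=64
  after byte 4 (59): sum1=215, sum2=24
  after byte 5 (142): sum1=102, sum2=126
Checksum = sum2·256 + sum1 = 126·256 + 102 = 32358 = 0x7E66.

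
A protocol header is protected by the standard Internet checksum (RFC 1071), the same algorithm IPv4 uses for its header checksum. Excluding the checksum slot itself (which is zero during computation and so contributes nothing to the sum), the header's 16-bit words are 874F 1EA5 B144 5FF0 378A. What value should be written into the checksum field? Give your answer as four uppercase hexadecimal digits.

114C

One's-complement addition (fold any carry out of bit 15 back into bit 0):
  0x874F + 0x1EA5 = 0x0A5F4
  0xA5F4 + 0xB144 = 0x15738 → wrap carry → 0x5739
  0x5739 + 0x5FF0 = 0x0B729
  0xB729 + 0x378A = 0x0EEB3
One's-complement sum = 0xEEB3.
Checksum = ~0xEEB3 & 0xFFFF = 0x114C.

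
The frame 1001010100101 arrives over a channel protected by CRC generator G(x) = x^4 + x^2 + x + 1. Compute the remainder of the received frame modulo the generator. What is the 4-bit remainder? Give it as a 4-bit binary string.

0000

Modulo-2 division of 1001010100101 by 10111:
  pos 0: 10010 XOR 10111 = 00101
  pos 2: 10110 XOR 10111 = 00001
  pos 6: 11001 XOR 10111 = 01110
  pos 7: 11100 XOR 10111 = 01011
  pos 8: 10111 XOR 10111 = 00000
Remainder = 0000 (zero — the frame passes the CRC check).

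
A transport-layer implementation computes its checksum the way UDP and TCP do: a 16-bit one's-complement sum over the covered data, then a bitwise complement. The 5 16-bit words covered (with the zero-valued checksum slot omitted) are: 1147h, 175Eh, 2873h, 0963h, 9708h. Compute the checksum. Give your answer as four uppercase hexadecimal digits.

One's-complement addition (fold any carry out of bit 15 back into bit 0):
  0x1147 + 0x175E = 0x028A5
  0x28A5 + 0x2873 = 0x05118
  0x5118 + 0x0963 = 0x05A7B
  0x5A7B + 0x9708 = 0x0F183
One's-complement sum = 0xF183.
Checksum = ~0xF183 & 0xFFFF = 0x0E7C.

0E7C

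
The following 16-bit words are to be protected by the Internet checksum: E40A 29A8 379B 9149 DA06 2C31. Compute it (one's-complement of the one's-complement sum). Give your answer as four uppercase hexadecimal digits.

One's-complement addition (fold any carry out of bit 15 back into bit 0):
  0xE40A + 0x29A8 = 0x10DB2 → wrap carry → 0x0DB3
  0x0DB3 + 0x379B = 0x0454E
  0x454E + 0x9149 = 0x0D697
  0xD697 + 0xDA06 = 0x1B09D → wrap carry → 0xB09E
  0xB09E + 0x2C31 = 0x0DCCF
One's-complement sum = 0xDCCF.
Checksum = ~0xDCCF & 0xFFFF = 0x2330.

2330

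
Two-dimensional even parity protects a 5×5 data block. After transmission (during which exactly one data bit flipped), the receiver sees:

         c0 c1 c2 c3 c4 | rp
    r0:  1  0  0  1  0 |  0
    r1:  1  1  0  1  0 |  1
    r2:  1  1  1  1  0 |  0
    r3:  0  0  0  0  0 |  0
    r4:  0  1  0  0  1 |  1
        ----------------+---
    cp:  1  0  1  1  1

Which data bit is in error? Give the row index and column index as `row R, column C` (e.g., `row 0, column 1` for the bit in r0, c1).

row 4, column 1

Recompute each row's even parity and compare to rp:
  r0: data parity 0, sent rp 0 → ok
  r1: data parity 1, sent rp 1 → ok
  r2: data parity 0, sent rp 0 → ok
  r3: data parity 0, sent rp 0 → ok
  r4: data parity 0, sent rp 1 → mismatch
Recompute each column's even parity and compare to cp:
  c0: data parity 1, sent cp 1 → ok
  c1: data parity 1, sent cp 0 → mismatch
  c2: data parity 1, sent cp 1 → ok
  c3: data parity 1, sent cp 1 → ok
  c4: data parity 1, sent cp 1 → ok
Exactly one row (r4) and one column (c1) fail → the flipped bit is at their intersection.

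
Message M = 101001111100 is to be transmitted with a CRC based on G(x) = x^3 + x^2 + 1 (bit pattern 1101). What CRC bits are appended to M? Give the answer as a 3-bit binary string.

Append 3 zeros: 101001111100000. Divide by 1101 (XOR where the leading bit is 1):
  pos 0: 1010 XOR 1101 = 0111
  pos 1: 1110 XOR 1101 = 0011
  pos 3: 1111 XOR 1101 = 0010
  pos 5: 1011 XOR 1101 = 0110
  pos 6: 1101 XOR 1101 = 0000
Remainder (last 3 bits) = 000. This is the CRC / FCS.

000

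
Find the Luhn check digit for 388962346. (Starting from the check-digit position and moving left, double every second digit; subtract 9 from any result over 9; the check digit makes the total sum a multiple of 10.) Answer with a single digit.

Partial digits right→left: 6 4 3 2 6 9 8 8 3
Double every second digit counting from the check-digit position (so the 1st, 3rd, 5th, ... of the partial from the right).
  doubled (with −9 where >9): 3 6 3 7 6 → sum 25
  kept as-is: 4 2 9 8 → sum 23
Total = 25 + 23 = 48.
Check digit = (10 − (48 mod 10)) mod 10 = 2.

2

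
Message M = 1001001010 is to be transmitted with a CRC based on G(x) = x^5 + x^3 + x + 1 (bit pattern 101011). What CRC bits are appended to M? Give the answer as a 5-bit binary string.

Append 5 zeros: 100100101000000. Divide by 101011 (XOR where the leading bit is 1):
  pos 0: 100100 XOR 101011 = 001111
  pos 2: 111110 XOR 101011 = 010101
  pos 3: 101011 XOR 101011 = 000000
Remainder (last 5 bits) = 00000. This is the CRC / FCS.

00000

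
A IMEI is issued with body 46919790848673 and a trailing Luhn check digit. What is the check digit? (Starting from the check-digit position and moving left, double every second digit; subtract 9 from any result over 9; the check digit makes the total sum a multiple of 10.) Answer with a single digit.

9

Partial digits right→left: 3 7 6 8 4 8 0 9 7 9 1 9 6 4
Double every second digit counting from the check-digit position (so the 1st, 3rd, 5th, ... of the partial from the right).
  doubled (with −9 where >9): 6 3 8 0 5 2 3 → sum 27
  kept as-is: 7 8 8 9 9 9 4 → sum 54
Total = 27 + 54 = 81.
Check digit = (10 − (81 mod 10)) mod 10 = 9.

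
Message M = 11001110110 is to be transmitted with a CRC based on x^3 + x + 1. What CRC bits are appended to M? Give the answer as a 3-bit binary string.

Append 3 zeros: 11001110110000. Divide by 1011 (XOR where the leading bit is 1):
  pos 0: 1100 XOR 1011 = 0111
  pos 1: 1111 XOR 1011 = 0100
  pos 2: 1001 XOR 1011 = 0010
  pos 4: 1010 XOR 1011 = 0001
  pos 7: 1110 XOR 1011 = 0101
  pos 8: 1010 XOR 1011 = 0001
Remainder (last 3 bits) = 100. This is the CRC / FCS.

100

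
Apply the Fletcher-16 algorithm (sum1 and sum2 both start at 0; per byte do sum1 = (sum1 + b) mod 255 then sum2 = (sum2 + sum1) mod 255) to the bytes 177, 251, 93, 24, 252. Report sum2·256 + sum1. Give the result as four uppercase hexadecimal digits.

Running sums (mod 255):
  after byte 0 (177): sum1=177, sum2=177
  after byte 1 (251): sum1=173, sum2=95
  after byte 2 (93): sum1=11, sum2=106
  after byte 3 (24): sum1=35, sum2=141
  after byte 4 (252): sum1=32, sum2=173
Checksum = sum2·256 + sum1 = 173·256 + 32 = 44320 = 0xAD20.

AD20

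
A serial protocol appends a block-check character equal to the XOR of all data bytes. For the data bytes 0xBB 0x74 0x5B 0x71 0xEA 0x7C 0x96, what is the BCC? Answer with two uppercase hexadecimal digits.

E5

XOR the bytes together:
  start with 0xBB
  0xBB ⊕ 0x74 = 0xCF
  0xCF ⊕ 0x5B = 0x94
  0x94 ⊕ 0x71 = 0xE5
  0xE5 ⊕ 0xEA = 0x0F
  0x0F ⊕ 0x7C = 0x73
  0x73 ⊕ 0x96 = 0xE5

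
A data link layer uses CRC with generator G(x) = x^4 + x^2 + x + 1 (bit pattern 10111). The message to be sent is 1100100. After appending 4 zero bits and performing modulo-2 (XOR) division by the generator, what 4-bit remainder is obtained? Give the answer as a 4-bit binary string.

Append 4 zeros: 11001000000. Divide by 10111 (XOR where the leading bit is 1):
  pos 0: 11001 XOR 10111 = 01110
  pos 1: 11100 XOR 10111 = 01011
  pos 2: 10110 XOR 10111 = 00001
  pos 6: 10000 XOR 10111 = 00111
Remainder (last 4 bits) = 0111. This is the CRC / FCS.

0111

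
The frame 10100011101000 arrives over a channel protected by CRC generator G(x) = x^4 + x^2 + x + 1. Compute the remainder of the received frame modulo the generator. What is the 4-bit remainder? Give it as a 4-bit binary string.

Modulo-2 division of 10100011101000 by 10111:
  pos 0: 10100 XOR 10111 = 00011
  pos 3: 11011 XOR 10111 = 01100
  pos 4: 11001 XOR 10111 = 01110
  pos 5: 11100 XOR 10111 = 01011
  pos 6: 10111 XOR 10111 = 00000
Remainder = 0000 (zero — the frame passes the CRC check).

0000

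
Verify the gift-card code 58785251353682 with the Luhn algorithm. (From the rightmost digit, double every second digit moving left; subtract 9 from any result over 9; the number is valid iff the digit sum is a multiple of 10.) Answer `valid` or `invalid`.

invalid

From the right, keep odd positions and double even positions (subtract 9 from any doubled value over 9):
  doubled (positions 2,4,...): 7 6 6 1 1 5 1 → sum 27
  kept (positions 1,3,...): 2 6 5 1 2 8 8 → sum 32
Total = 59.
59 mod 10 = 9, so the number is invalid.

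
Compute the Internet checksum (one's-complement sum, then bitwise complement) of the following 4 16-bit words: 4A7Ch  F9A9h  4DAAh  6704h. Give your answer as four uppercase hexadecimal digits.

072B

One's-complement addition (fold any carry out of bit 15 back into bit 0):
  0x4A7C + 0xF9A9 = 0x14425 → wrap carry → 0x4426
  0x4426 + 0x4DAA = 0x091D0
  0x91D0 + 0x6704 = 0x0F8D4
One's-complement sum = 0xF8D4.
Checksum = ~0xF8D4 & 0xFFFF = 0x072B.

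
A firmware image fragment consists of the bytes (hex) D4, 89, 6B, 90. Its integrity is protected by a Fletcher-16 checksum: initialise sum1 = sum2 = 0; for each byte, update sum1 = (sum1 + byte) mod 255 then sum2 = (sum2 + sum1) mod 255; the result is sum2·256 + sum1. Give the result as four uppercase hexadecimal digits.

575A

Running sums (mod 255):
  after byte 0 (D4): sum1=212, sum2=212
  after byte 1 (89): sum1=94, sum2=51
  after byte 2 (6B): sum1=201, sum2=252
  after byte 3 (90): sum1=90, sum2=87
Checksum = sum2·256 + sum1 = 87·256 + 90 = 22362 = 0x575A.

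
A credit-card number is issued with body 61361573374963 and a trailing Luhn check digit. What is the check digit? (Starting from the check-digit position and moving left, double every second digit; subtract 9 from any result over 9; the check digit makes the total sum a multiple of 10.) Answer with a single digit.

8

Partial digits right→left: 3 6 9 4 7 3 3 7 5 1 6 3 1 6
Double every second digit counting from the check-digit position (so the 1st, 3rd, 5th, ... of the partial from the right).
  doubled (with −9 where >9): 6 9 5 6 1 3 2 → sum 32
  kept as-is: 6 4 3 7 1 3 6 → sum 30
Total = 32 + 30 = 62.
Check digit = (10 − (62 mod 10)) mod 10 = 8.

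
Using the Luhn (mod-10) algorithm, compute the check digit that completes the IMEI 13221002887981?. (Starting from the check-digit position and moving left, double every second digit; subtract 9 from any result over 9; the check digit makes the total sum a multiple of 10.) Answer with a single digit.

1

Partial digits right→left: 1 8 9 7 8 8 2 0 0 1 2 2 3 1
Double every second digit counting from the check-digit position (so the 1st, 3rd, 5th, ... of the partial from the right).
  doubled (with −9 where >9): 2 9 7 4 0 4 6 → sum 32
  kept as-is: 8 7 8 0 1 2 1 → sum 27
Total = 32 + 27 = 59.
Check digit = (10 − (59 mod 10)) mod 10 = 1.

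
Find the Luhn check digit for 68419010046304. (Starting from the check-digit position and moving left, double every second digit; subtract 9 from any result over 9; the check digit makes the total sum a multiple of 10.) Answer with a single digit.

3

Partial digits right→left: 4 0 3 6 4 0 0 1 0 9 1 4 8 6
Double every second digit counting from the check-digit position (so the 1st, 3rd, 5th, ... of the partial from the right).
  doubled (with −9 where >9): 8 6 8 0 0 2 7 → sum 31
  kept as-is: 0 6 0 1 9 4 6 → sum 26
Total = 31 + 26 = 57.
Check digit = (10 − (57 mod 10)) mod 10 = 3.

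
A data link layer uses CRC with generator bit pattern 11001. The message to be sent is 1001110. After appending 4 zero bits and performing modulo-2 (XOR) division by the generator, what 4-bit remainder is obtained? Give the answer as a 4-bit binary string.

1001

Append 4 zeros: 10011100000. Divide by 11001 (XOR where the leading bit is 1):
  pos 0: 10011 XOR 11001 = 01010
  pos 1: 10101 XOR 11001 = 01100
  pos 2: 11000 XOR 11001 = 00001
  pos 6: 10000 XOR 11001 = 01001
Remainder (last 4 bits) = 1001. This is the CRC / FCS.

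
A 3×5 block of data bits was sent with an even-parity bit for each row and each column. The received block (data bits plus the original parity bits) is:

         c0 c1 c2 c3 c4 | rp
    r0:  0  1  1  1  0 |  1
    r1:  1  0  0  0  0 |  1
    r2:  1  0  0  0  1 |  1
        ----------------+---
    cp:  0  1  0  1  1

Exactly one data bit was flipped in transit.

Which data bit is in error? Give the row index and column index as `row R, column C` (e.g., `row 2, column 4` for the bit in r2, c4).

Recompute each row's even parity and compare to rp:
  r0: data parity 1, sent rp 1 → ok
  r1: data parity 1, sent rp 1 → ok
  r2: data parity 0, sent rp 1 → mismatch
Recompute each column's even parity and compare to cp:
  c0: data parity 0, sent cp 0 → ok
  c1: data parity 1, sent cp 1 → ok
  c2: data parity 1, sent cp 0 → mismatch
  c3: data parity 1, sent cp 1 → ok
  c4: data parity 1, sent cp 1 → ok
Exactly one row (r2) and one column (c2) fail → the flipped bit is at their intersection.

row 2, column 2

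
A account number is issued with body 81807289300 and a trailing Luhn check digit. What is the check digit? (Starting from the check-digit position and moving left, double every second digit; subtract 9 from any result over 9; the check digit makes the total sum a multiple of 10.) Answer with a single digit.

Partial digits right→left: 0 0 3 9 8 2 7 0 8 1 8
Double every second digit counting from the check-digit position (so the 1st, 3rd, 5th, ... of the partial from the right).
  doubled (with −9 where >9): 0 6 7 5 7 7 → sum 32
  kept as-is: 0 9 2 0 1 → sum 12
Total = 32 + 12 = 44.
Check digit = (10 − (44 mod 10)) mod 10 = 6.

6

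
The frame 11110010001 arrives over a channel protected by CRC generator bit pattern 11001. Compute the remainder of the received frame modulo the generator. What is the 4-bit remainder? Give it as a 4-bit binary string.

1110

Modulo-2 division of 11110010001 by 11001:
  pos 0: 11110 XOR 11001 = 00111
  pos 2: 11101 XOR 11001 = 00100
  pos 4: 10000 XOR 11001 = 01001
  pos 5: 10010 XOR 11001 = 01011
  pos 6: 10111 XOR 11001 = 01110
Remainder = 1110 (nonzero — an error is detected).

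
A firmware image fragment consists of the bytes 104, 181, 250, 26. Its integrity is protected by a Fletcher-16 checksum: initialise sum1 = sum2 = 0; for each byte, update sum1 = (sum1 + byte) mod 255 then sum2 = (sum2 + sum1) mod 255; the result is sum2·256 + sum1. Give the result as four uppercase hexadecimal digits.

Running sums (mod 255):
  after byte 0 (104): sum1=104, sum2=104
  after byte 1 (181): sum1=30, sum2=134
  after byte 2 (250): sum1=25, sum2=159
  after byte 3 (26): sum1=51, sum2=210
Checksum = sum2·256 + sum1 = 210·256 + 51 = 53811 = 0xD233.

D233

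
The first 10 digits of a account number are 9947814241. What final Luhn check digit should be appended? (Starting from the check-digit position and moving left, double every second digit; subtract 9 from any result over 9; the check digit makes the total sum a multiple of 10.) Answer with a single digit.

Partial digits right→left: 1 4 2 4 1 8 7 4 9 9
Double every second digit counting from the check-digit position (so the 1st, 3rd, 5th, ... of the partial from the right).
  doubled (with −9 where >9): 2 4 2 5 9 → sum 22
  kept as-is: 4 4 8 4 9 → sum 29
Total = 22 + 29 = 51.
Check digit = (10 − (51 mod 10)) mod 10 = 9.

9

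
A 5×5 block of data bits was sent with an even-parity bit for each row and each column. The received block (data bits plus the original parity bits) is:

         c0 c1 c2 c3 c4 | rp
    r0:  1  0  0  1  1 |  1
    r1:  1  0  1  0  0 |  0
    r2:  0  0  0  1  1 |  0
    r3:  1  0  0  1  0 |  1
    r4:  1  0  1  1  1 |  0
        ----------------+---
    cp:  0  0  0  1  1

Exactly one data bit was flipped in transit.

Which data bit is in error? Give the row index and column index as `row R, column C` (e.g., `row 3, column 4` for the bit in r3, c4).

row 3, column 3

Recompute each row's even parity and compare to rp:
  r0: data parity 1, sent rp 1 → ok
  r1: data parity 0, sent rp 0 → ok
  r2: data parity 0, sent rp 0 → ok
  r3: data parity 0, sent rp 1 → mismatch
  r4: data parity 0, sent rp 0 → ok
Recompute each column's even parity and compare to cp:
  c0: data parity 0, sent cp 0 → ok
  c1: data parity 0, sent cp 0 → ok
  c2: data parity 0, sent cp 0 → ok
  c3: data parity 0, sent cp 1 → mismatch
  c4: data parity 1, sent cp 1 → ok
Exactly one row (r3) and one column (c3) fail → the flipped bit is at their intersection.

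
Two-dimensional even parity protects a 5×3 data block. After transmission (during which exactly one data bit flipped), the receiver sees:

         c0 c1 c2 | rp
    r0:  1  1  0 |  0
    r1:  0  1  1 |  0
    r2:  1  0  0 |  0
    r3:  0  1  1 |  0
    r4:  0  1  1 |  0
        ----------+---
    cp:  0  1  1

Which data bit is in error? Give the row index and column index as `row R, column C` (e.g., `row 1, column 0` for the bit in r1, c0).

row 2, column 1

Recompute each row's even parity and compare to rp:
  r0: data parity 0, sent rp 0 → ok
  r1: data parity 0, sent rp 0 → ok
  r2: data parity 1, sent rp 0 → mismatch
  r3: data parity 0, sent rp 0 → ok
  r4: data parity 0, sent rp 0 → ok
Recompute each column's even parity and compare to cp:
  c0: data parity 0, sent cp 0 → ok
  c1: data parity 0, sent cp 1 → mismatch
  c2: data parity 1, sent cp 1 → ok
Exactly one row (r2) and one column (c1) fail → the flipped bit is at their intersection.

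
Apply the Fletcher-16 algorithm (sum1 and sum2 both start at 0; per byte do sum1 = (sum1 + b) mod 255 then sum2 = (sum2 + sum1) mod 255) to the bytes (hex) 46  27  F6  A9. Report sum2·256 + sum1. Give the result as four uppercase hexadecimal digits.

Running sums (mod 255):
  after byte 0 (46): sum1=70, sum2=70
  after byte 1 (27): sum1=109, sum2=179
  after byte 2 (F6): sum1=100, sum2=24
  after byte 3 (A9): sum1=14, sum2=38
Checksum = sum2·256 + sum1 = 38·256 + 14 = 9742 = 0x260E.

260E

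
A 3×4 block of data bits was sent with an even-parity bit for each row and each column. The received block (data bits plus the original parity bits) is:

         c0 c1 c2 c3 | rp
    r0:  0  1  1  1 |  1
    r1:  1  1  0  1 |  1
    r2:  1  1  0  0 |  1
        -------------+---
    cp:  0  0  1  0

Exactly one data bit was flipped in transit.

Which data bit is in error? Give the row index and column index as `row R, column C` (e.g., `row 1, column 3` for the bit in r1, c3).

row 2, column 1

Recompute each row's even parity and compare to rp:
  r0: data parity 1, sent rp 1 → ok
  r1: data parity 1, sent rp 1 → ok
  r2: data parity 0, sent rp 1 → mismatch
Recompute each column's even parity and compare to cp:
  c0: data parity 0, sent cp 0 → ok
  c1: data parity 1, sent cp 0 → mismatch
  c2: data parity 1, sent cp 1 → ok
  c3: data parity 0, sent cp 0 → ok
Exactly one row (r2) and one column (c1) fail → the flipped bit is at their intersection.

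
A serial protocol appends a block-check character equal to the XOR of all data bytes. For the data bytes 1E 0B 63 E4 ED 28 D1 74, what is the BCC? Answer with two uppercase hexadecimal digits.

XOR the bytes together:
  start with 0x1E
  0x1E ⊕ 0x0B = 0x15
  0x15 ⊕ 0x63 = 0x76
  0x76 ⊕ 0xE4 = 0x92
  0x92 ⊕ 0xED = 0x7F
  0x7F ⊕ 0x28 = 0x57
  0x57 ⊕ 0xD1 = 0x86
  0x86 ⊕ 0x74 = 0xF2

F2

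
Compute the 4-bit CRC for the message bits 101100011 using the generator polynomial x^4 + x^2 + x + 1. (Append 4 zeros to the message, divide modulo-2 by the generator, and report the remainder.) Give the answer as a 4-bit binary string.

Append 4 zeros: 1011000110000. Divide by 10111 (XOR where the leading bit is 1):
  pos 0: 10110 XOR 10111 = 00001
  pos 4: 10011 XOR 10111 = 00100
  pos 6: 10000 XOR 10111 = 00111
  pos 8: 11100 XOR 10111 = 01011
Remainder (last 4 bits) = 1011. This is the CRC / FCS.

1011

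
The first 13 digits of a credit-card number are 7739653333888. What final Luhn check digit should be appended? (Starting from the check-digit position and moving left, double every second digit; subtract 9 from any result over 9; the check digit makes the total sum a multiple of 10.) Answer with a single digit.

5

Partial digits right→left: 8 8 8 3 3 3 3 5 6 9 3 7 7
Double every second digit counting from the check-digit position (so the 1st, 3rd, 5th, ... of the partial from the right).
  doubled (with −9 where >9): 7 7 6 6 3 6 5 → sum 40
  kept as-is: 8 3 3 5 9 7 → sum 35
Total = 40 + 35 = 75.
Check digit = (10 − (75 mod 10)) mod 10 = 5.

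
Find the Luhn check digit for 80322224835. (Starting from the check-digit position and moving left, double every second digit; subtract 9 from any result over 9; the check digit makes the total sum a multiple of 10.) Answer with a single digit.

Partial digits right→left: 5 3 8 4 2 2 2 2 3 0 8
Double every second digit counting from the check-digit position (so the 1st, 3rd, 5th, ... of the partial from the right).
  doubled (with −9 where >9): 1 7 4 4 6 7 → sum 29
  kept as-is: 3 4 2 2 0 → sum 11
Total = 29 + 11 = 40.
Check digit = (10 − (40 mod 10)) mod 10 = 0.

0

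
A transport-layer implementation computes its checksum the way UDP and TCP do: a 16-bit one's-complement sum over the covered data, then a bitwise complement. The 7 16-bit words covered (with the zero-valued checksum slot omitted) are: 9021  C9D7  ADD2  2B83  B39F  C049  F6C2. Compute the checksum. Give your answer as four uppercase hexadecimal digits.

One's-complement addition (fold any carry out of bit 15 back into bit 0):
  0x9021 + 0xC9D7 = 0x159F8 → wrap carry → 0x59F9
  0x59F9 + 0xADD2 = 0x107CB → wrap carry → 0x07CC
  0x07CC + 0x2B83 = 0x0334F
  0x334F + 0xB39F = 0x0E6EE
  0xE6EE + 0xC049 = 0x1A737 → wrap carry → 0xA738
  0xA738 + 0xF6C2 = 0x19DFA → wrap carry → 0x9DFB
One's-complement sum = 0x9DFB.
Checksum = ~0x9DFB & 0xFFFF = 0x6204.

6204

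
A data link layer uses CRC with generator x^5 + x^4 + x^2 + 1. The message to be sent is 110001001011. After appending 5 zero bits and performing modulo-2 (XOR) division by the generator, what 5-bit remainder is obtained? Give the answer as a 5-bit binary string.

Append 5 zeros: 11000100101100000. Divide by 110101 (XOR where the leading bit is 1):
  pos 0: 110001 XOR 110101 = 000100
  pos 3: 100001 XOR 110101 = 010100
  pos 4: 101000 XOR 110101 = 011101
  pos 5: 111011 XOR 110101 = 001110
  pos 7: 111010 XOR 110101 = 001111
  pos 9: 111100 XOR 110101 = 001001
  pos 11: 100100 XOR 110101 = 010001
Remainder (last 5 bits) = 10001. This is the CRC / FCS.

10001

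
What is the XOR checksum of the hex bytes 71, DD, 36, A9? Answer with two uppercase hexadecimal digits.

33

XOR the bytes together:
  start with 0x71
  0x71 ⊕ 0xDD = 0xAC
  0xAC ⊕ 0x36 = 0x9A
  0x9A ⊕ 0xA9 = 0x33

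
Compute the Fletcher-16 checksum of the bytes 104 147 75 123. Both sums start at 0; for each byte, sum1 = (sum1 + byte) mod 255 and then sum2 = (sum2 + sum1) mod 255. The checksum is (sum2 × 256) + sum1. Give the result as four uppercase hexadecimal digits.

Running sums (mod 255):
  after byte 0 (104): sum1=104, sum2=104
  after byte 1 (147): sum1=251, sum2=100
  after byte 2 (75): sum1=71, sum2=171
  after byte 3 (123): sum1=194, sum2=110
Checksum = sum2·256 + sum1 = 110·256 + 194 = 28354 = 0x6EC2.

6EC2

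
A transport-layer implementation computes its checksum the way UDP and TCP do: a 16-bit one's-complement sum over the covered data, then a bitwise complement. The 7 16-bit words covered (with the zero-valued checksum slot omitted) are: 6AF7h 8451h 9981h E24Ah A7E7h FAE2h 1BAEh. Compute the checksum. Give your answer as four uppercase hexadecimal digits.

One's-complement addition (fold any carry out of bit 15 back into bit 0):
  0x6AF7 + 0x8451 = 0x0EF48
  0xEF48 + 0x9981 = 0x188C9 → wrap carry → 0x88CA
  0x88CA + 0xE24A = 0x16B14 → wrap carry → 0x6B15
  0x6B15 + 0xA7E7 = 0x112FC → wrap carry → 0x12FD
  0x12FD + 0xFAE2 = 0x10DDF → wrap carry → 0x0DE0
  0x0DE0 + 0x1BAE = 0x0298E
One's-complement sum = 0x298E.
Checksum = ~0x298E & 0xFFFF = 0xD671.

D671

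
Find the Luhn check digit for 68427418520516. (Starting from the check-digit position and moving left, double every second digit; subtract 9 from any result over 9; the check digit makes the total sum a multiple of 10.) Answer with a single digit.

2

Partial digits right→left: 6 1 5 0 2 5 8 1 4 7 2 4 8 6
Double every second digit counting from the check-digit position (so the 1st, 3rd, 5th, ... of the partial from the right).
  doubled (with −9 where >9): 3 1 4 7 8 4 7 → sum 34
  kept as-is: 1 0 5 1 7 4 6 → sum 24
Total = 34 + 24 = 58.
Check digit = (10 − (58 mod 10)) mod 10 = 2.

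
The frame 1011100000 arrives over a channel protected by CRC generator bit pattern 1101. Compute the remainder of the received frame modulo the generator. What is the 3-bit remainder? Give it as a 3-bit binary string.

000

Modulo-2 division of 1011100000 by 1101:
  pos 0: 1011 XOR 1101 = 0110
  pos 1: 1101 XOR 1101 = 0000
Remainder = 000 (zero — the frame passes the CRC check).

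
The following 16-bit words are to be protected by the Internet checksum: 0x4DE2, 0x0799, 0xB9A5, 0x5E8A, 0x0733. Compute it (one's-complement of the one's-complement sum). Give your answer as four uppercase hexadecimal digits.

One's-complement addition (fold any carry out of bit 15 back into bit 0):
  0x4DE2 + 0x0799 = 0x0557B
  0x557B + 0xB9A5 = 0x10F20 → wrap carry → 0x0F21
  0x0F21 + 0x5E8A = 0x06DAB
  0x6DAB + 0x0733 = 0x074DE
One's-complement sum = 0x74DE.
Checksum = ~0x74DE & 0xFFFF = 0x8B21.

8B21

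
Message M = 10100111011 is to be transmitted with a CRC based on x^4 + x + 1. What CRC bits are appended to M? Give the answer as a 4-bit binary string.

Append 4 zeros: 101001110110000. Divide by 10011 (XOR where the leading bit is 1):
  pos 0: 10100 XOR 10011 = 00111
  pos 2: 11111 XOR 10011 = 01100
  pos 3: 11001 XOR 10011 = 01010
  pos 4: 10100 XOR 10011 = 00111
  pos 6: 11111 XOR 10011 = 01100
  pos 7: 11000 XOR 10011 = 01011
  pos 8: 10110 XOR 10011 = 00101
  pos 10: 10100 XOR 10011 = 00111
Remainder (last 4 bits) = 0111. This is the CRC / FCS.

0111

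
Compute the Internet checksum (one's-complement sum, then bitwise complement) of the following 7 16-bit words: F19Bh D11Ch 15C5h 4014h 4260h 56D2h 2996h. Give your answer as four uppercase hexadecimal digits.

One's-complement addition (fold any carry out of bit 15 back into bit 0):
  0xF19B + 0xD11C = 0x1C2B7 → wrap carry → 0xC2B8
  0xC2B8 + 0x15C5 = 0x0D87D
  0xD87D + 0x4014 = 0x11891 → wrap carry → 0x1892
  0x1892 + 0x4260 = 0x05AF2
  0x5AF2 + 0x56D2 = 0x0B1C4
  0xB1C4 + 0x2996 = 0x0DB5A
One's-complement sum = 0xDB5A.
Checksum = ~0xDB5A & 0xFFFF = 0x24A5.

24A5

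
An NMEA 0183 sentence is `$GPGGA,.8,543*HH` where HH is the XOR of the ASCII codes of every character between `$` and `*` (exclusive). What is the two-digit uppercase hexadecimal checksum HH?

72

XOR the ASCII codes of the payload characters:
  'G' = 0x47 → acc = 0x47
  'P' = 0x50 → acc = 0x17
  'G' = 0x47 → acc = 0x50
  'G' = 0x47 → acc = 0x17
  'A' = 0x41 → acc = 0x56
  ',' = 0x2C → acc = 0x7A
  '.' = 0x2E → acc = 0x54
  '8' = 0x38 → acc = 0x6C
  ',' = 0x2C → acc = 0x40
  '5' = 0x35 → acc = 0x75
  '4' = 0x34 → acc = 0x41
  '3' = 0x33 → acc = 0x72
Checksum = 0x72.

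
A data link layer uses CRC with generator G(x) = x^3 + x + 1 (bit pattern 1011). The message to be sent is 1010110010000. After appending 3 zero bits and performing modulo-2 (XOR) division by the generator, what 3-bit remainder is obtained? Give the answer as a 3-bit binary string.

Append 3 zeros: 1010110010000000. Divide by 1011 (XOR where the leading bit is 1):
  pos 0: 1010 XOR 1011 = 0001
  pos 3: 1110 XOR 1011 = 0101
  pos 4: 1010 XOR 1011 = 0001
  pos 7: 1100 XOR 1011 = 0111
  pos 8: 1110 XOR 1011 = 0101
  pos 9: 1010 XOR 1011 = 0001
  pos 12: 1000 XOR 1011 = 0011
Remainder (last 3 bits) = 011. This is the CRC / FCS.

011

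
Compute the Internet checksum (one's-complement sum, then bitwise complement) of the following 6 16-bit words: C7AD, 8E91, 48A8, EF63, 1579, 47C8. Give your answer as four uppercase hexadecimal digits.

1473

One's-complement addition (fold any carry out of bit 15 back into bit 0):
  0xC7AD + 0x8E91 = 0x1563E → wrap carry → 0x563F
  0x563F + 0x48A8 = 0x09EE7
  0x9EE7 + 0xEF63 = 0x18E4A → wrap carry → 0x8E4B
  0x8E4B + 0x1579 = 0x0A3C4
  0xA3C4 + 0x47C8 = 0x0EB8C
One's-complement sum = 0xEB8C.
Checksum = ~0xEB8C & 0xFFFF = 0x1473.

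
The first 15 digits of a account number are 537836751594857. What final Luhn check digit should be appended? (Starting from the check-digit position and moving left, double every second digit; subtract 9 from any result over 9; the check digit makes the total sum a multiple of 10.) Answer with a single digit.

Partial digits right→left: 7 5 8 4 9 5 1 5 7 6 3 8 7 3 5
Double every second digit counting from the check-digit position (so the 1st, 3rd, 5th, ... of the partial from the right).
  doubled (with −9 where >9): 5 7 9 2 5 6 5 1 → sum 40
  kept as-is: 5 4 5 5 6 8 3 → sum 36
Total = 40 + 36 = 76.
Check digit = (10 − (76 mod 10)) mod 10 = 4.

4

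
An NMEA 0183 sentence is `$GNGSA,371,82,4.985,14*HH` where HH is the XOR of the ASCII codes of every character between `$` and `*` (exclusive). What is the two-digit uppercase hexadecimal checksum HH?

XOR the ASCII codes of the payload characters:
  'G' = 0x47 → acc = 0x47
  'N' = 0x4E → acc = 0x09
  'G' = 0x47 → acc = 0x4E
  'S' = 0x53 → acc = 0x1D
  'A' = 0x41 → acc = 0x5C
  ',' = 0x2C → acc = 0x70
  '3' = 0x33 → acc = 0x43
  '7' = 0x37 → acc = 0x74
  '1' = 0x31 → acc = 0x45
  ',' = 0x2C → acc = 0x69
  '8' = 0x38 → acc = 0x51
  '2' = 0x32 → acc = 0x63
  ',' = 0x2C → acc = 0x4F
  '4' = 0x34 → acc = 0x7B
  '.' = 0x2E → acc = 0x55
  '9' = 0x39 → acc = 0x6C
  '8' = 0x38 → acc = 0x54
  '5' = 0x35 → acc = 0x61
  ',' = 0x2C → acc = 0x4D
  '1' = 0x31 → acc = 0x7C
  '4' = 0x34 → acc = 0x48
Checksum = 0x48.

48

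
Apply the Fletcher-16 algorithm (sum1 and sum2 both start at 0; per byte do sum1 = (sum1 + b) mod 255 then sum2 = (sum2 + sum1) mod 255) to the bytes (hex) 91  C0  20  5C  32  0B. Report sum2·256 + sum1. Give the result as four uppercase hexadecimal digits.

Running sums (mod 255):
  after byte 0 (91): sum1=145, sum2=145
  after byte 1 (C0): sum1=82, sum2=227
  after byte 2 (20): sum1=114, sum2=86
  after byte 3 (5C): sum1=206, sum2=37
  after byte 4 (32): sum1=1, sum2=38
  after byte 5 (0B): sum1=12, sum2=50
Checksum = sum2·256 + sum1 = 50·256 + 12 = 12812 = 0x320C.

320C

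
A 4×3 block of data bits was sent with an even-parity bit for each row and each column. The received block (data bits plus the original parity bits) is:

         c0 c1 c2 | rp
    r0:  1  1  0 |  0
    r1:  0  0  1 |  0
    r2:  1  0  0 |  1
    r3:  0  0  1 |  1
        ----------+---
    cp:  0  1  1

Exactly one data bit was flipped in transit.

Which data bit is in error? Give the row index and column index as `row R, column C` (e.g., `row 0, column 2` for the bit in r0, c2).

Recompute each row's even parity and compare to rp:
  r0: data parity 0, sent rp 0 → ok
  r1: data parity 1, sent rp 0 → mismatch
  r2: data parity 1, sent rp 1 → ok
  r3: data parity 1, sent rp 1 → ok
Recompute each column's even parity and compare to cp:
  c0: data parity 0, sent cp 0 → ok
  c1: data parity 1, sent cp 1 → ok
  c2: data parity 0, sent cp 1 → mismatch
Exactly one row (r1) and one column (c2) fail → the flipped bit is at their intersection.

row 1, column 2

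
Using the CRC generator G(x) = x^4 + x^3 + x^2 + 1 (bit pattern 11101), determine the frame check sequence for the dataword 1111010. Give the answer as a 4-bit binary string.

Append 4 zeros: 11110100000. Divide by 11101 (XOR where the leading bit is 1):
  pos 0: 11110 XOR 11101 = 00011
  pos 3: 11100 XOR 11101 = 00001
Remainder (last 4 bits) = 1000. This is the CRC / FCS.

1000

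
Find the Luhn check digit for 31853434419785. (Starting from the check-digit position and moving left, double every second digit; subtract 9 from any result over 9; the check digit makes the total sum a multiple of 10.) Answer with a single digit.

5

Partial digits right→left: 5 8 7 9 1 4 4 3 4 3 5 8 1 3
Double every second digit counting from the check-digit position (so the 1st, 3rd, 5th, ... of the partial from the right).
  doubled (with −9 where >9): 1 5 2 8 8 1 2 → sum 27
  kept as-is: 8 9 4 3 3 8 3 → sum 38
Total = 27 + 38 = 65.
Check digit = (10 − (65 mod 10)) mod 10 = 5.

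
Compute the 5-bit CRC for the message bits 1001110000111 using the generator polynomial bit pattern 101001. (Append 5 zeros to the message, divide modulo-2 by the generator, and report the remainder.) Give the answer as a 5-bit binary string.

00110

Append 5 zeros: 100111000011100000. Divide by 101001 (XOR where the leading bit is 1):
  pos 0: 100111 XOR 101001 = 001110
  pos 2: 111000 XOR 101001 = 010001
  pos 3: 100010 XOR 101001 = 001011
  pos 5: 101101 XOR 101001 = 000100
  pos 8: 100110 XOR 101001 = 001111
  pos 10: 111100 XOR 101001 = 010101
  pos 11: 101010 XOR 101001 = 000011
Remainder (last 5 bits) = 00110. This is the CRC / FCS.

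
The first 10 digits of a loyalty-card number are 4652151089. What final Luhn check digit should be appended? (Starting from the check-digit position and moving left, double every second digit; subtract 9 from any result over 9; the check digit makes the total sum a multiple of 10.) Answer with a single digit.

4

Partial digits right→left: 9 8 0 1 5 1 2 5 6 4
Double every second digit counting from the check-digit position (so the 1st, 3rd, 5th, ... of the partial from the right).
  doubled (with −9 where >9): 9 0 1 4 3 → sum 17
  kept as-is: 8 1 1 5 4 → sum 19
Total = 17 + 19 = 36.
Check digit = (10 − (36 mod 10)) mod 10 = 4.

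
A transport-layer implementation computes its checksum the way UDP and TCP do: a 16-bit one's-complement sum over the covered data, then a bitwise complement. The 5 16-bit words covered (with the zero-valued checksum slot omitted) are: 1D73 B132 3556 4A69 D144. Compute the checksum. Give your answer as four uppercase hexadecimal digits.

E055

One's-complement addition (fold any carry out of bit 15 back into bit 0):
  0x1D73 + 0xB132 = 0x0CEA5
  0xCEA5 + 0x3556 = 0x103FB → wrap carry → 0x03FC
  0x03FC + 0x4A69 = 0x04E65
  0x4E65 + 0xD144 = 0x11FA9 → wrap carry → 0x1FAA
One's-complement sum = 0x1FAA.
Checksum = ~0x1FAA & 0xFFFF = 0xE055.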